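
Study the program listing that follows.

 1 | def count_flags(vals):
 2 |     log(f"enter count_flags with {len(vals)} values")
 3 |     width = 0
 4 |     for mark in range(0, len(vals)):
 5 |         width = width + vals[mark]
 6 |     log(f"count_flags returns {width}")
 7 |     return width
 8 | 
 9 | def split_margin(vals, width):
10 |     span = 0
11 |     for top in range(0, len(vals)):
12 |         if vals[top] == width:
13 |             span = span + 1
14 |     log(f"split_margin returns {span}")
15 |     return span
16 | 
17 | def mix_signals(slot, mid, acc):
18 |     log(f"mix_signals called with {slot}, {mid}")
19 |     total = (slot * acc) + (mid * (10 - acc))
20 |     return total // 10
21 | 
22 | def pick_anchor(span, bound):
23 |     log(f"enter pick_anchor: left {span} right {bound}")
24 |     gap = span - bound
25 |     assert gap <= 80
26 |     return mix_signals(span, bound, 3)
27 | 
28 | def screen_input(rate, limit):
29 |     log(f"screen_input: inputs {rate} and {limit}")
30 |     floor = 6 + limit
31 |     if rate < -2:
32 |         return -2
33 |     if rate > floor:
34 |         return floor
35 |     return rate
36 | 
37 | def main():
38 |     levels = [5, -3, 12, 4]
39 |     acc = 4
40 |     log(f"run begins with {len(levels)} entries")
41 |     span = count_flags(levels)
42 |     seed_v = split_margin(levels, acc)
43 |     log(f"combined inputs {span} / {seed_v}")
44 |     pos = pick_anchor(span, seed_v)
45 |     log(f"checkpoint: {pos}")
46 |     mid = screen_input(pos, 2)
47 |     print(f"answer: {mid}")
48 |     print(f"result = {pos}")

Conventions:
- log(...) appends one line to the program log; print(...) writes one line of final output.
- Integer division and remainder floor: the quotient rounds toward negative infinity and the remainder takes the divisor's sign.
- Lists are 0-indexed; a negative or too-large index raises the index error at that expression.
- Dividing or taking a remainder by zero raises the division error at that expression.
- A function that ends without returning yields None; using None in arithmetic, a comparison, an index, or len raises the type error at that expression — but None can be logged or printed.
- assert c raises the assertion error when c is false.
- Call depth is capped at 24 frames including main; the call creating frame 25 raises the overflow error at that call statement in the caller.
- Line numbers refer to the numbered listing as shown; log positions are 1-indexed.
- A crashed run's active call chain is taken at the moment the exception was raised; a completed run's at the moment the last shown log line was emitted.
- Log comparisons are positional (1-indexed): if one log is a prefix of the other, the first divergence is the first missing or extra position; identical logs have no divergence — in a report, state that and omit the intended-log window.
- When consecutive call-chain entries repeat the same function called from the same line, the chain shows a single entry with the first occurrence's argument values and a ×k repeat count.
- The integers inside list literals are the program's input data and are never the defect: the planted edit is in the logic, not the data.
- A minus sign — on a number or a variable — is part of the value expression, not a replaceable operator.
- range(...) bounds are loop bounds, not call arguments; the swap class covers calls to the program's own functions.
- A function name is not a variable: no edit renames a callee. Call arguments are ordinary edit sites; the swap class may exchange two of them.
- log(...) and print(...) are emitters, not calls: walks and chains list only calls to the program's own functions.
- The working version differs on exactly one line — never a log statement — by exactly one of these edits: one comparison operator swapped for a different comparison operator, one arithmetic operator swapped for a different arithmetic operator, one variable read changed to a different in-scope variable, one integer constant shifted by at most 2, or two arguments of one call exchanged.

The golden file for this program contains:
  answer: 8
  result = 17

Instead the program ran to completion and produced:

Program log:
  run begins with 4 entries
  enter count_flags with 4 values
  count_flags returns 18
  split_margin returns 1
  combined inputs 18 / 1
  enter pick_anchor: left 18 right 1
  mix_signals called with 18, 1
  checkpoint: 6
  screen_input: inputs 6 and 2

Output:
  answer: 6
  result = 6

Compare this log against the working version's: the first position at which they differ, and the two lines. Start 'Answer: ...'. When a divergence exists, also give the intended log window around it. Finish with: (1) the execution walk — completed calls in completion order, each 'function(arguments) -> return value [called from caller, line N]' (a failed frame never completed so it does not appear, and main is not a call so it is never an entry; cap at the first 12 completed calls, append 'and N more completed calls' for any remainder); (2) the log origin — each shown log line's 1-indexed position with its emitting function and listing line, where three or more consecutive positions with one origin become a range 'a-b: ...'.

Answer: at position 7 the run shows 'mix_signals called with 18, 1' where the working version logs 'mix_signals called with 18, 17'.
Intended log window:
  5: combined inputs 18 / 1
  6: enter pick_anchor: left 18 right 1
  7: mix_signals called with 18, 17
  8: checkpoint: 17
Execution walk:
  count_flags([5, -3, 12, 4]) -> 18  [called from main, line 41]
  split_margin([5, -3, 12, 4], 4) -> 1  [called from main, line 42]
  mix_signals(18, 1, 3) -> 6  [called from pick_anchor, line 26]
  pick_anchor(18, 1) -> 6  [called from main, line 44]
  screen_input(6, 2) -> 6  [called from main, line 46]
Log line origins:
  1: emitted by main (line 40)
  2: emitted by count_flags (line 2)
  3: emitted by count_flags (line 6)
  4: emitted by split_margin (line 14)
  5: emitted by main (line 43)
  6: emitted by pick_anchor (line 23)
  7: emitted by mix_signals (line 18)
  8: emitted by main (line 45)
  9: emitted by screen_input (line 29)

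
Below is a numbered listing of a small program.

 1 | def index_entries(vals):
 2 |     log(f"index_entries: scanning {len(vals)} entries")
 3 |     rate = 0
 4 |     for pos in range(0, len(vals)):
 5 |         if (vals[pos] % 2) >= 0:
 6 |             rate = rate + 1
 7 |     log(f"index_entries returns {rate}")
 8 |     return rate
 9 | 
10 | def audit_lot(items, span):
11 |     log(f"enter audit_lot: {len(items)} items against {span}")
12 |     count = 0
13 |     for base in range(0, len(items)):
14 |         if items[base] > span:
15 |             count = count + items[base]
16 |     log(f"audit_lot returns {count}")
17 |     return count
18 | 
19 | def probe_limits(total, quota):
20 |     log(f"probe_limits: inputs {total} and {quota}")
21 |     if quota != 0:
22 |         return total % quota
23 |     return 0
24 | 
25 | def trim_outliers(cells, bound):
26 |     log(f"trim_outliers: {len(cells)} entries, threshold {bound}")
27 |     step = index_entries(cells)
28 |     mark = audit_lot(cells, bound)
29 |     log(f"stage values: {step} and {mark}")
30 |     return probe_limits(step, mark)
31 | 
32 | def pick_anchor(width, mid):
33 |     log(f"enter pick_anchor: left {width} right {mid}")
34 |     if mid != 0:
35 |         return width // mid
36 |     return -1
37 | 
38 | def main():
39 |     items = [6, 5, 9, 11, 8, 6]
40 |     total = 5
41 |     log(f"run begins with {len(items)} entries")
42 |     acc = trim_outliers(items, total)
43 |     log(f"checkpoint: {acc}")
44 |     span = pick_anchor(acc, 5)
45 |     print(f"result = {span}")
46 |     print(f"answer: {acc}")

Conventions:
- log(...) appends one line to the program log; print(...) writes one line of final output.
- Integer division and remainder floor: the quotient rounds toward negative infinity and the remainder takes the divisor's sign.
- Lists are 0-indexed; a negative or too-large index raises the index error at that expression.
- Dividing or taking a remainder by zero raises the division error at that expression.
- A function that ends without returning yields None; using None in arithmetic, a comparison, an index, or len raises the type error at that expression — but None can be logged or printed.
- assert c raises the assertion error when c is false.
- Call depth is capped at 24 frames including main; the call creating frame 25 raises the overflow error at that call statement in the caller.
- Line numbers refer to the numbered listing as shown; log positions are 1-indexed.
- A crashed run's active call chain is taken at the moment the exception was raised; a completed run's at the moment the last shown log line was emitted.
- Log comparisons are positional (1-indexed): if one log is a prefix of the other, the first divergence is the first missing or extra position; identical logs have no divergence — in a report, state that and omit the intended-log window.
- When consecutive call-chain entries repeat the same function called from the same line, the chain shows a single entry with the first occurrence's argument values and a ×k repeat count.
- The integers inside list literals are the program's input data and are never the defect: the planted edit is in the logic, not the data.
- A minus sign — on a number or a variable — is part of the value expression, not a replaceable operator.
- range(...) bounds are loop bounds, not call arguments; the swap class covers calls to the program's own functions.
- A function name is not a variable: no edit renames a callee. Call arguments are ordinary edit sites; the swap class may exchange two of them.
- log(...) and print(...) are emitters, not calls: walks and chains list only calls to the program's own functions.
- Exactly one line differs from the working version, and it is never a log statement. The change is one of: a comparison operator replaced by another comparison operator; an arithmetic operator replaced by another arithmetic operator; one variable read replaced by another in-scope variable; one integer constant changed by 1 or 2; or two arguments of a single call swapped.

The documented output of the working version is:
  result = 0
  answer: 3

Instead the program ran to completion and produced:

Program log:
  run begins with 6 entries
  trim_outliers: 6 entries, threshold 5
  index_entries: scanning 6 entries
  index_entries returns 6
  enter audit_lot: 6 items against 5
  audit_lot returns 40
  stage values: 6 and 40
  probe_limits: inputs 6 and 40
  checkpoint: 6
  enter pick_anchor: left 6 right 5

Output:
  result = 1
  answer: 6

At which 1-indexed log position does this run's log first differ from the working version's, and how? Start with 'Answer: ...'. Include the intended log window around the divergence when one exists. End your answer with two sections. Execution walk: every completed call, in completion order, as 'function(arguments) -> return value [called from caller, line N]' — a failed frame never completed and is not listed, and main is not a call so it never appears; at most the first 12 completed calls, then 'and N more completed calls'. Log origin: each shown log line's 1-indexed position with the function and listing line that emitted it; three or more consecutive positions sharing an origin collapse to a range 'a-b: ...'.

Answer: position 4 — the shown line 'index_entries returns 6' should read 'index_entries returns 3'.
Intended log window:
  2: trim_outliers: 6 entries, threshold 5
  3: index_entries: scanning 6 entries
  4: index_entries returns 3
  5: enter audit_lot: 6 items against 5
Execution walk:
  index_entries([6, 5, 9, 11, 8, 6]) -> 6  [called from trim_outliers, line 27]
  audit_lot([6, 5, 9, 11, 8, 6], 5) -> 40  [called from trim_outliers, line 28]
  probe_limits(6, 40) -> 6  [called from trim_outliers, line 30]
  trim_outliers([6, 5, 9, 11, 8, 6], 5) -> 6  [called from main, line 42]
  pick_anchor(6, 5) -> 1  [called from main, line 44]
Log origin:
  1: from main, line 41
  2: from trim_outliers, line 26
  3: from index_entries, line 2
  4: from index_entries, line 7
  5: from audit_lot, line 11
  6: from audit_lot, line 16
  7: from trim_outliers, line 29
  8: from probe_limits, line 20
  9: from main, line 43
  10: from pick_anchor, line 33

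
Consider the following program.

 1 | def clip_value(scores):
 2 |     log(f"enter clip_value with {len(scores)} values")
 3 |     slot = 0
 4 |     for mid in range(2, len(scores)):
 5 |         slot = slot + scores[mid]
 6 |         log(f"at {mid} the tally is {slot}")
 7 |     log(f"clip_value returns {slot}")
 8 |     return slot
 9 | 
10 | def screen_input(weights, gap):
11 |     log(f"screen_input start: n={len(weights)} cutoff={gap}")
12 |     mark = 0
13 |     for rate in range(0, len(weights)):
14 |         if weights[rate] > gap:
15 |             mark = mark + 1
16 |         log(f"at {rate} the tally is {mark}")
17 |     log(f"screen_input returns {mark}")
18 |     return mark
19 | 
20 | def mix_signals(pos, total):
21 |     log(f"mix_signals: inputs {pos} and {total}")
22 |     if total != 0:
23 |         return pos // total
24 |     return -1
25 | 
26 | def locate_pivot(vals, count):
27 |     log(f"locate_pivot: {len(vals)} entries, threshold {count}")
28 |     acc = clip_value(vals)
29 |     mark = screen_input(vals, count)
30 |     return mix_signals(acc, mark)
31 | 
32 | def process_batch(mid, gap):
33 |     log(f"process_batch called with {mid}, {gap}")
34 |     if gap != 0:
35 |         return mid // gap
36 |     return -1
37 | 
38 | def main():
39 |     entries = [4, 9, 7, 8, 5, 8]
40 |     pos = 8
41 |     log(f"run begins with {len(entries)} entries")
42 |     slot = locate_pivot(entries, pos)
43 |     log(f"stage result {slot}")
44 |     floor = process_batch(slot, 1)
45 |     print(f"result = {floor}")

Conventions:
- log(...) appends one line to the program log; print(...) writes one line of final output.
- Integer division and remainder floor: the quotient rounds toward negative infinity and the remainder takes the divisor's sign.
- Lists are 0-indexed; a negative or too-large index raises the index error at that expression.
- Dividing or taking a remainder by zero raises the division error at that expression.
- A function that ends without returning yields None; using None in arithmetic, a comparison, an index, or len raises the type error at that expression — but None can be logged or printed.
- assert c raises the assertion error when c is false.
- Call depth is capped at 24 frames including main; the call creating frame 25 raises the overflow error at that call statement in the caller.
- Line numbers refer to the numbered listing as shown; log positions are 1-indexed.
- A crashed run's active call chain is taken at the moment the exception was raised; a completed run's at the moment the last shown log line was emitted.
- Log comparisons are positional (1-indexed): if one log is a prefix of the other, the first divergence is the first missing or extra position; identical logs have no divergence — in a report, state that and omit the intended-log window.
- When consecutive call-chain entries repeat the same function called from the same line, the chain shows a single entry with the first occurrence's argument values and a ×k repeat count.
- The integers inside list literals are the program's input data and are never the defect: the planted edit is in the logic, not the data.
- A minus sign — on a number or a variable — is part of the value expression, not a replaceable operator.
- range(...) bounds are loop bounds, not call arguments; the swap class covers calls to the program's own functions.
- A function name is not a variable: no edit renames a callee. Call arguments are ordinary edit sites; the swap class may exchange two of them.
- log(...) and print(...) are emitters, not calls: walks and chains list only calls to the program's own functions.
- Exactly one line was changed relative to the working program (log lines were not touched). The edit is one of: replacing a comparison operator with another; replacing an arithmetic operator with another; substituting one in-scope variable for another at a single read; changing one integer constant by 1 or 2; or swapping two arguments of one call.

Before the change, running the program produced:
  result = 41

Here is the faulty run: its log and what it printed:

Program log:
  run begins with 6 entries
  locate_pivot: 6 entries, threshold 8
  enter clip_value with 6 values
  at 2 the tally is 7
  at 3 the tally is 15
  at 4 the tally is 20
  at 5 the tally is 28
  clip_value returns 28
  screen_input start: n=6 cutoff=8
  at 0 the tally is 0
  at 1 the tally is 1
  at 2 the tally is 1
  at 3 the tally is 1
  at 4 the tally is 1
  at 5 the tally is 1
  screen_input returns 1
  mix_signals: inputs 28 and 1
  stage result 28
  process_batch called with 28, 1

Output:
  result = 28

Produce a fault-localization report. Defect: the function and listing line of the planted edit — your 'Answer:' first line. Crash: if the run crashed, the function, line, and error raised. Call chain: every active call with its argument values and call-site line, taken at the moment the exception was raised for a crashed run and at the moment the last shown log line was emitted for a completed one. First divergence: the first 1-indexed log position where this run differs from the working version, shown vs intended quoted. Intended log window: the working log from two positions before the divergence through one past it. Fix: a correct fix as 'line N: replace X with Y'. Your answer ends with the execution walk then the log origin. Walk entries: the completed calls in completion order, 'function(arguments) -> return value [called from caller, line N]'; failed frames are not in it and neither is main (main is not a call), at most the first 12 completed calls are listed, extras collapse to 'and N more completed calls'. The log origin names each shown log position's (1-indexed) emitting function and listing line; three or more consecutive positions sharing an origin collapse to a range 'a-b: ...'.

Answer: the defect is in clip_value at line 4.
Key fact: At log position 4 the runs split — shown 'at 2 the tally is 7', but the working version logs 'at 0 the tally is 4'.
Call chain: main -> process_batch(28, 1) (called at line 44).
First divergence: at position 4 the run shows 'at 2 the tally is 7' where the working version logs 'at 0 the tally is 4'.
Intended log window:
  2: locate_pivot: 6 entries, threshold 8
  3: enter clip_value with 6 values
  4: at 0 the tally is 4
  5: at 1 the tally is 13
Execution walk:
  clip_value([4, 9, 7, 8, 5, 8]) -> 28  [called from locate_pivot, line 28]
  screen_input([4, 9, 7, 8, 5, 8], 8) -> 1  [called from locate_pivot, line 29]
  mix_signals(28, 1) -> 28  [called from locate_pivot, line 30]
  locate_pivot([4, 9, 7, 8, 5, 8], 8) -> 28  [called from main, line 42]
  process_batch(28, 1) -> 28  [called from main, line 44]
Log origin:
  1: from main, line 41
  2: from locate_pivot, line 27
  3: from clip_value, line 2
  4-7: from clip_value, line 6
  8: from clip_value, line 7
  9: from screen_input, line 11
  10-15: from screen_input, line 16
  16: from screen_input, line 17
  17: from mix_signals, line 21
  18: from main, line 43
  19: from process_batch, line 33
A correct fix: line 4: replace `2` with `0`.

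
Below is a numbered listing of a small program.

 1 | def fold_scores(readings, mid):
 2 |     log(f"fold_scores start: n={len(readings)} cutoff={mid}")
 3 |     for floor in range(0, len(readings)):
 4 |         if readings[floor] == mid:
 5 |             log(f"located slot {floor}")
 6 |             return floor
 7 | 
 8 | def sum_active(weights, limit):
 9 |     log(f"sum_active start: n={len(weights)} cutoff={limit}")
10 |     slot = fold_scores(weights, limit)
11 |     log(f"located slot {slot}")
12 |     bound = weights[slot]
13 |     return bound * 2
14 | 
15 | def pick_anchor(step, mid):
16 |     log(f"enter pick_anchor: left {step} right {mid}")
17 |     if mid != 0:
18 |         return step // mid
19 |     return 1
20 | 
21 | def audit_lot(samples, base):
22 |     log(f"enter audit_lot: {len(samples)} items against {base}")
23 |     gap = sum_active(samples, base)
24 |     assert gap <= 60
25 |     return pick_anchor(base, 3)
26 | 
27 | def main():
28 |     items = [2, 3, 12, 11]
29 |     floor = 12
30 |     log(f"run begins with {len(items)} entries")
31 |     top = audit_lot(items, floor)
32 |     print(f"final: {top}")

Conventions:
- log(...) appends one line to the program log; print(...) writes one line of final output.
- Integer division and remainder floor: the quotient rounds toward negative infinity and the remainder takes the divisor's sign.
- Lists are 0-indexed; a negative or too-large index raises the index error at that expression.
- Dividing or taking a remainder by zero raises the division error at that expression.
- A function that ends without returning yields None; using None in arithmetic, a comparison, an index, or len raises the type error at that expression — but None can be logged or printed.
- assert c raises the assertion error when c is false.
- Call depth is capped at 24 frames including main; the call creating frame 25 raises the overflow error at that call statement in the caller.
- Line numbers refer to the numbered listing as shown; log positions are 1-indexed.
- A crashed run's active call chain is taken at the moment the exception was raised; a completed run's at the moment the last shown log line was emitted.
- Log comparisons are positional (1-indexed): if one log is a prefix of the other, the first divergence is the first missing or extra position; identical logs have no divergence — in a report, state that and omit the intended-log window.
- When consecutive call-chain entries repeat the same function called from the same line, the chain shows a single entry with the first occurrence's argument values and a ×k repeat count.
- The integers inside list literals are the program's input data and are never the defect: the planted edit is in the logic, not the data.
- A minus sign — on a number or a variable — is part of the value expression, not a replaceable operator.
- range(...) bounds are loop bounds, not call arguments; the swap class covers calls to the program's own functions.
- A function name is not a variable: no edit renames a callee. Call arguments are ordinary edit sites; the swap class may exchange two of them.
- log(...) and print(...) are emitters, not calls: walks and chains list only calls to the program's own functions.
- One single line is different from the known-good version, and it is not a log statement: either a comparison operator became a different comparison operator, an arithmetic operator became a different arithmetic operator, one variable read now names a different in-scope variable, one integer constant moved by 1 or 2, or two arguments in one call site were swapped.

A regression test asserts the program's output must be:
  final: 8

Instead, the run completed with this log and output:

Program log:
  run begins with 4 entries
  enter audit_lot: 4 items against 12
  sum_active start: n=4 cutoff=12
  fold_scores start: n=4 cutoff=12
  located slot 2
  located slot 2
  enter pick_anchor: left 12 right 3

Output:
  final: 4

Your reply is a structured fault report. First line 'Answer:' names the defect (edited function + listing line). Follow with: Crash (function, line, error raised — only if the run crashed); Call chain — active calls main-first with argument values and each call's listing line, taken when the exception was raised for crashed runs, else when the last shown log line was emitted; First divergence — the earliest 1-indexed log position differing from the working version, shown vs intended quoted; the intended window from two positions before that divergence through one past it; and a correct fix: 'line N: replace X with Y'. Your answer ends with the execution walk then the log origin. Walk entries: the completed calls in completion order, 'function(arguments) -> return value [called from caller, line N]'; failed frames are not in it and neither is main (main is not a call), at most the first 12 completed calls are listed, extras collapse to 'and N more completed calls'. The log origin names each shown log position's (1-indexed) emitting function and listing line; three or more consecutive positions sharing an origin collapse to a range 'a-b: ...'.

Answer: the defect is in audit_lot at line 25.
Key fact: The earliest visible damage is log position 7 — 'enter pick_anchor: left 12 right 3' rather than the intended 'enter pick_anchor: left 24 right 3'.
Call chain: main -> audit_lot([2, 3, 12, 11], 12) (called at line 31) -> pick_anchor(12, 3) (called at line 25).
First divergence: position 7 — the shown line 'enter pick_anchor: left 12 right 3' should read 'enter pick_anchor: left 24 right 3'.
Intended log window:
  5: located slot 2
  6: located slot 2
  7: enter pick_anchor: left 24 right 3
Execution walk:
  fold_scores([2, 3, 12, 11], 12) -> 2  [called from sum_active, line 10]
  sum_active([2, 3, 12, 11], 12) -> 24  [called from audit_lot, line 23]
  pick_anchor(12, 3) -> 4  [called from audit_lot, line 25]
  audit_lot([2, 3, 12, 11], 12) -> 4  [called from main, line 31]
Log origin:
  1: from main, line 30
  2: from audit_lot, line 22
  3: from sum_active, line 9
  4: from fold_scores, line 2
  5: from fold_scores, line 5
  6: from sum_active, line 11
  7: from pick_anchor, line 16
A correct fix: line 25: replace `base` with `gap`.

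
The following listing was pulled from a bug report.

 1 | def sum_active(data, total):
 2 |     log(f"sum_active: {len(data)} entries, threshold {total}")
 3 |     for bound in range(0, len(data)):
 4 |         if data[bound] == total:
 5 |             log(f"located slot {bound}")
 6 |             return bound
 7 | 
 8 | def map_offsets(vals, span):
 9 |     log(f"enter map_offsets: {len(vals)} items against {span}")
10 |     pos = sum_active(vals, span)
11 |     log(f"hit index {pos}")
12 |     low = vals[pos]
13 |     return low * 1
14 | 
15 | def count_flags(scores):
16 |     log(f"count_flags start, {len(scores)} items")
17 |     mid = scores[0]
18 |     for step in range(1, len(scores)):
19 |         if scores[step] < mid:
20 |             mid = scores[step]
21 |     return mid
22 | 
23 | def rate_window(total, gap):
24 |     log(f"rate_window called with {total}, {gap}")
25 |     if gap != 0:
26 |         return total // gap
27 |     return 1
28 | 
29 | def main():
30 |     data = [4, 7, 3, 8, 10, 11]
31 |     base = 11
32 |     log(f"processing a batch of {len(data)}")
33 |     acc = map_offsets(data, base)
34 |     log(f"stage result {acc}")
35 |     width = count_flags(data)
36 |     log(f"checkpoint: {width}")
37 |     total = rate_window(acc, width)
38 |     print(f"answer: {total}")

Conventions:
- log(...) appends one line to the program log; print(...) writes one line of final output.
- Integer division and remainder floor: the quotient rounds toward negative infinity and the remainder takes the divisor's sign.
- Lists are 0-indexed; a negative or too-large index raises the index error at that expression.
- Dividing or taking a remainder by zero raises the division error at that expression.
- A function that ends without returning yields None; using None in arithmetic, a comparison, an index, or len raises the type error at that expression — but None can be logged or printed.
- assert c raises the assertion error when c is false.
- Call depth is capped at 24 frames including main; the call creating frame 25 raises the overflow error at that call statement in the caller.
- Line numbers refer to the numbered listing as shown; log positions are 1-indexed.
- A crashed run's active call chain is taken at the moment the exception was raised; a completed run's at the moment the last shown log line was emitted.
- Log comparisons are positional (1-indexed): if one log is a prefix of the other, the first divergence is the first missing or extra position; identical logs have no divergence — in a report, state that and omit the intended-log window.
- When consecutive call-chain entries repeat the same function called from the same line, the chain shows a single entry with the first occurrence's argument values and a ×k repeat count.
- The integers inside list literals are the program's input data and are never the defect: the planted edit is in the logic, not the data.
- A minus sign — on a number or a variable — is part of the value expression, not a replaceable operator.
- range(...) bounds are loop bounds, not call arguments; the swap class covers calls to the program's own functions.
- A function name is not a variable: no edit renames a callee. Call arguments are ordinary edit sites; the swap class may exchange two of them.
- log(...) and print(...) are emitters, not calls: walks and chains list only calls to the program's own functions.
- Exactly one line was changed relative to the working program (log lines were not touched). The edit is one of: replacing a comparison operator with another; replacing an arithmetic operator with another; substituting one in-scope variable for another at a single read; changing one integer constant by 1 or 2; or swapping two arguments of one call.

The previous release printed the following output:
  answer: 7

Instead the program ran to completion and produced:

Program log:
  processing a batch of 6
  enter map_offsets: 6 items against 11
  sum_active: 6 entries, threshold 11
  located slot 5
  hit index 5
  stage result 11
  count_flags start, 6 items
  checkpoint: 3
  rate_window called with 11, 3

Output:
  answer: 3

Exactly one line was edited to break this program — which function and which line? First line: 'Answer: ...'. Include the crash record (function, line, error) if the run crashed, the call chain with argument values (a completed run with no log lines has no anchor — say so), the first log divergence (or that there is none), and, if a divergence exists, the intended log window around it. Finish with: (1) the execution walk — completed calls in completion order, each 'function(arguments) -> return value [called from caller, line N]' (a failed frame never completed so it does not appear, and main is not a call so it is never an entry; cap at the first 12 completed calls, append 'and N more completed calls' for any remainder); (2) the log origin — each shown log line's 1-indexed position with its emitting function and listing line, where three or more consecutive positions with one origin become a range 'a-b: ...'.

Answer: the defect is in map_offsets at line 13.
Key fact: The log first diverges at position 6: the faulty run prints 'stage result 11' where the working version prints 'stage result 22'.
Call chain: main -> rate_window(11, 3) (called at line 37).
First divergence: position 6 — the shown line 'stage result 11' should read 'stage result 22'.
Intended log window:
  4: located slot 5
  5: hit index 5
  6: stage result 22
  7: count_flags start, 6 items
Execution walk:
  sum_active([4, 7, 3, 8, 10, 11], 11) -> 5  [called from map_offsets, line 10]
  map_offsets([4, 7, 3, 8, 10, 11], 11) -> 11  [called from main, line 33]
  count_flags([4, 7, 3, 8, 10, 11]) -> 3  [called from main, line 35]
  rate_window(11, 3) -> 3  [called from main, line 37]
Log line origins:
  1 — main, line 32
  2 — map_offsets, line 9
  3 — sum_active, line 2
  4 — sum_active, line 5
  5 — map_offsets, line 11
  6 — main, line 34
  7 — count_flags, line 16
  8 — main, line 36
  9 — rate_window, line 24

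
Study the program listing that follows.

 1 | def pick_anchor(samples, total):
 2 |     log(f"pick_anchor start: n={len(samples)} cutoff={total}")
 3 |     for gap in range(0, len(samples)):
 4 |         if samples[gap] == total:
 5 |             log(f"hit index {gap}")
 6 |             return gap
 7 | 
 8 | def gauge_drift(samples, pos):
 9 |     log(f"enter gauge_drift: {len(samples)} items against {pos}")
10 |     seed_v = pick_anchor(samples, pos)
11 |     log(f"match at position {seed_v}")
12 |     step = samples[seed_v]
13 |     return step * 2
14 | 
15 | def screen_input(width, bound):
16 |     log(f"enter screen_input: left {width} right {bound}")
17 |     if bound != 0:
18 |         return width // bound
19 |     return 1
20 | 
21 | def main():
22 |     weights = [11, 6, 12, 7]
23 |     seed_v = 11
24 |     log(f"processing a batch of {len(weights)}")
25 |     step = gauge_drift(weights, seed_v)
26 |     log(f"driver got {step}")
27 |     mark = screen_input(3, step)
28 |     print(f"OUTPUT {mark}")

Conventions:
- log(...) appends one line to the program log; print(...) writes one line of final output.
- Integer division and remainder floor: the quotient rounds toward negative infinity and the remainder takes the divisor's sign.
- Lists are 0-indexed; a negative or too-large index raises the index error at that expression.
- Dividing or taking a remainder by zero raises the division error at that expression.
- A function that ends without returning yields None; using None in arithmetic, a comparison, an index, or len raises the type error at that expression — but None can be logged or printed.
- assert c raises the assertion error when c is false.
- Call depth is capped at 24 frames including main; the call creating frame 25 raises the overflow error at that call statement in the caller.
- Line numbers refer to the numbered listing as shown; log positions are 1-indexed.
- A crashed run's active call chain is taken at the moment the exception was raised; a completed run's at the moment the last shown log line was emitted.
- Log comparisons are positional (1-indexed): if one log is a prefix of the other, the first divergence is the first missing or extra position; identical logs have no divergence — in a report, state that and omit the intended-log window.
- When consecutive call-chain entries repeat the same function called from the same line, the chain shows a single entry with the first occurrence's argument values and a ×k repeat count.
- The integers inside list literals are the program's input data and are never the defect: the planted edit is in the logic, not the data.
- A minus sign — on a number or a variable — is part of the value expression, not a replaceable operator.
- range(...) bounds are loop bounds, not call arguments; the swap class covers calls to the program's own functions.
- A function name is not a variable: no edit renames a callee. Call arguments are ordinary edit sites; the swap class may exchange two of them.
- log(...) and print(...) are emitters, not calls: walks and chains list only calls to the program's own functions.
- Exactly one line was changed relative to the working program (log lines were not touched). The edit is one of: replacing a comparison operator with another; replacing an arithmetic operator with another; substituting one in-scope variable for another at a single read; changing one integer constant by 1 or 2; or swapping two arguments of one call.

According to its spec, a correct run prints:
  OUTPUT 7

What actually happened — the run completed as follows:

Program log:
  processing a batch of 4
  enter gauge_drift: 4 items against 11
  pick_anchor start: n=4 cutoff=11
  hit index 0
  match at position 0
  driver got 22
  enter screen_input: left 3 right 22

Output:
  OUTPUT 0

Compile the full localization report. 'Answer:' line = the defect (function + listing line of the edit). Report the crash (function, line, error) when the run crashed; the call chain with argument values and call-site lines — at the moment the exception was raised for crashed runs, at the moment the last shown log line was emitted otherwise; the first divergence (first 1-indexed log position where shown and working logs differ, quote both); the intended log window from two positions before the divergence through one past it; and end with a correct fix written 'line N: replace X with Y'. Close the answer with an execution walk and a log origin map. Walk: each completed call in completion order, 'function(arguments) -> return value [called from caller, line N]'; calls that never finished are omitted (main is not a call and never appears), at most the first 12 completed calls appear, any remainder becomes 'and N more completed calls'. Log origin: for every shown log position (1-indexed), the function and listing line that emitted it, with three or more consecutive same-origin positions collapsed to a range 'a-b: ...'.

Answer: the defect is in main at line 27.
The tell: The log first diverges at position 7: the faulty run prints 'enter screen_input: left 3 right 22' where the working version prints 'enter screen_input: left 22 right 3'.
Call chain: main -> screen_input(3, 22) (called at line 27).
First divergence: position 7 — the shown line 'enter screen_input: left 3 right 22' should read 'enter screen_input: left 22 right 3'.
Intended log window:
  5: match at position 0
  6: driver got 22
  7: enter screen_input: left 22 right 3
Execution walk:
  pick_anchor([11, 6, 12, 7], 11) -> 0  [called from gauge_drift, line 10]
  gauge_drift([11, 6, 12, 7], 11) -> 22  [called from main, line 25]
  screen_input(3, 22) -> 0  [called from main, line 27]
Log origins:
  1: emitted by main (line 24)
  2: emitted by gauge_drift (line 9)
  3: emitted by pick_anchor (line 2)
  4: emitted by pick_anchor (line 5)
  5: emitted by gauge_drift (line 11)
  6: emitted by main (line 26)
  7: emitted by screen_input (line 16)
A correct fix: line 27: replace `screen_input(3, step)` with `screen_input(step, 3)`.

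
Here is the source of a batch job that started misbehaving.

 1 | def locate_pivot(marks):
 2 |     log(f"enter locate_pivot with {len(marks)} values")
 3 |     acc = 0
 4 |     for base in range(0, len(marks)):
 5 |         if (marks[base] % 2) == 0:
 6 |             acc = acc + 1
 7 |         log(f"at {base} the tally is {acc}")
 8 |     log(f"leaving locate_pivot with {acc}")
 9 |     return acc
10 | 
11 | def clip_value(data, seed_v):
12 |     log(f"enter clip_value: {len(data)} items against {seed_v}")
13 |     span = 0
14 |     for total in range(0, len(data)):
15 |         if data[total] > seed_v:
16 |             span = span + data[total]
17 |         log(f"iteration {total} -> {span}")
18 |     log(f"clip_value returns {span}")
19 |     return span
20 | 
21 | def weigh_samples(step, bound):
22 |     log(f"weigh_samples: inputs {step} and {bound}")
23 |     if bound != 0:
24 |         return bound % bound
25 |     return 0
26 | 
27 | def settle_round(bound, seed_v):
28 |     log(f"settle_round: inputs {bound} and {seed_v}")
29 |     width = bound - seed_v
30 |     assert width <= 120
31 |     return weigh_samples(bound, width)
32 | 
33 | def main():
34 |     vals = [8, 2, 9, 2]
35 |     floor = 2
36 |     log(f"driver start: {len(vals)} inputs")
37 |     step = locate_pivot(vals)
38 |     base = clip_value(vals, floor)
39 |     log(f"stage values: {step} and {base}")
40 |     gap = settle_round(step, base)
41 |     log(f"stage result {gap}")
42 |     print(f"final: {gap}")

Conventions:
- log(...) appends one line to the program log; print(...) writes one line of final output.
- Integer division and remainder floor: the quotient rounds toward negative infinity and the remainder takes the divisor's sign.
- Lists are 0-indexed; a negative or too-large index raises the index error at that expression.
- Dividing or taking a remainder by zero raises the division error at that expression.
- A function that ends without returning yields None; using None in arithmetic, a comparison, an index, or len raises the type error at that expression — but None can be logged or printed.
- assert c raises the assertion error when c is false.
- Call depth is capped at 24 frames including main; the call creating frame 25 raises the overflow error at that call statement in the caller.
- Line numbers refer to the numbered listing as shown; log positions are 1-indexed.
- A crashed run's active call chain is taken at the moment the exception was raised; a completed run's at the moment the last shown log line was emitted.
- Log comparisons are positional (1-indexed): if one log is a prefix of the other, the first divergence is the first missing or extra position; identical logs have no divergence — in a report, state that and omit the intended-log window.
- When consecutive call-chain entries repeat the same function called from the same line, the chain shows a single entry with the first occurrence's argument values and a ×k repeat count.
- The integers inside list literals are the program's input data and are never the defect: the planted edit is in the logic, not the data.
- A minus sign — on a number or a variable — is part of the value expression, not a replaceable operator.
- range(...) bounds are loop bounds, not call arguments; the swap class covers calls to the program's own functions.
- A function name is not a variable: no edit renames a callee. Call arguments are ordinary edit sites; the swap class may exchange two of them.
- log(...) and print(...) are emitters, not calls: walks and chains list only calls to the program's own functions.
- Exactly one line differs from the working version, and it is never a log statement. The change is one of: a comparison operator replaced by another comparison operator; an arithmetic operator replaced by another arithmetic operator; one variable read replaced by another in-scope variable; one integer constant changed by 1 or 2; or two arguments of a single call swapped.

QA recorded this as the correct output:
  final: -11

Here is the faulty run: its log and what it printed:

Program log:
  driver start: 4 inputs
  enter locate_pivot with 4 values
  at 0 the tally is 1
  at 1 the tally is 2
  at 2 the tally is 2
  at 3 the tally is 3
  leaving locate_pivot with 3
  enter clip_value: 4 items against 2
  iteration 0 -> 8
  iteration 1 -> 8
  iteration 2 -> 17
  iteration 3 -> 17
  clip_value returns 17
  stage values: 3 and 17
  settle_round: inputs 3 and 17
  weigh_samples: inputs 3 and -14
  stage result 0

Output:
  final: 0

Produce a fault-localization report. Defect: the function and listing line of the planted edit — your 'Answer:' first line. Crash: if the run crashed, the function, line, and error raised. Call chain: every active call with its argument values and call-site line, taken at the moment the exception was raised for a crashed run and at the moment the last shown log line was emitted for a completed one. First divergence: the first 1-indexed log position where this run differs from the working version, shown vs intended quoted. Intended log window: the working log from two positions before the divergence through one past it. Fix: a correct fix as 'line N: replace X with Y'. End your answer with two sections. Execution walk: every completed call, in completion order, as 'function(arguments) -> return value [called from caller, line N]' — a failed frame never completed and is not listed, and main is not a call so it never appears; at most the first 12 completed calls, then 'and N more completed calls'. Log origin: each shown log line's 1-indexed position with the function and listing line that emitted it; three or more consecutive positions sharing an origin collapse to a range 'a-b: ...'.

Answer: the defect is in weigh_samples at line 24.
Core observation: At log position 17 the runs split — shown 'stage result 0', but the working version logs 'stage result -11'.
Call chain: main.
First divergence: position 17; shown 'stage result 0' vs intended 'stage result -11'.
Intended log window:
  15: settle_round: inputs 3 and 17
  16: weigh_samples: inputs 3 and -14
  17: stage result -11
Execution walk:
  locate_pivot([8, 2, 9, 2]) -> 3  [called from main, line 37]
  clip_value([8, 2, 9, 2], 2) -> 17  [called from main, line 38]
  weigh_samples(3, -14) -> 0  [called from settle_round, line 31]
  settle_round(3, 17) -> 0  [called from main, line 40]
Origin of each log line:
  1: emitted by main (line 36)
  2: emitted by locate_pivot (line 2)
  3-6: emitted by locate_pivot (line 7)
  7: emitted by locate_pivot (line 8)
  8: emitted by clip_value (line 12)
  9-12: emitted by clip_value (line 17)
  13: emitted by clip_value (line 18)
  14: emitted by main (line 39)
  15: emitted by settle_round (line 28)
  16: emitted by weigh_samples (line 22)
  17: emitted by main (line 41)
A correct fix: line 24: replace `bound % bound` with `step % bound`.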